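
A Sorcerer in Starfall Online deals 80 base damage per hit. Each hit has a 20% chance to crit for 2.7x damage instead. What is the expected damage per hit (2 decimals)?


E[dmg] = base * (1 + crit_chance * (crit_mult - 1))
cc as decimal = 20/100 = 0.2
cm - 1 = 2.7 - 1 = 1.7
Bonus factor = 0.2 * 1.7 = 0.34
Total multiplier = 1 + 0.34 = 1.34
Expected damage = 80 * 1.34 = 107.20

107.20 damage


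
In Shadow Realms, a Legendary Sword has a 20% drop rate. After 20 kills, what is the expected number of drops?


Expected drops = kills * (drop_rate / 100)
= 20 * (20 / 100)
= 20 * 0.2
= 4.0

4.0 drops


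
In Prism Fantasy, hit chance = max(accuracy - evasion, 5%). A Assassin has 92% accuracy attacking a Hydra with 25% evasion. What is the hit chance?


accuracy - evasion = 92 - 25 = 67
Apply floor: max(67, 5) = 67
Hit chance = 67%

67%


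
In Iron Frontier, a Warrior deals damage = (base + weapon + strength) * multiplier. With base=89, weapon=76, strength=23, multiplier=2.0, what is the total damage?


Sum base + weapon + str = 89 + 76 + 23 = 188
Multiply by 2.0:
188 * 2.0 = 376.0

376.0 damage


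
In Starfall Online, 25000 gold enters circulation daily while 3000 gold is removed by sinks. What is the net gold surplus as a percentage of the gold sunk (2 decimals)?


Net gold = 25000 - 3000 = 22000
Inflation rate = net / sunk * 100 = 22000 / 3000 * 100
= 7.333333 * 100
= 733.33%

733.33%


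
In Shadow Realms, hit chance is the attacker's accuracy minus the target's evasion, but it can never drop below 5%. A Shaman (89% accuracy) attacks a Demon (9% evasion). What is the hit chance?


accuracy - evasion = 89 - 9 = 80
Apply floor: max(80, 5) = 80
Hit chance = 80%

80%


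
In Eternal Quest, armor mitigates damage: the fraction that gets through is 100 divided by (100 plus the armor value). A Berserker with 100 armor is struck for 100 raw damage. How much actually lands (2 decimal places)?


actual = 100 * 100 / (100 + 100)
= 100 * 100 / 200
= 10000 / 200
= 50.00

50.00 damage


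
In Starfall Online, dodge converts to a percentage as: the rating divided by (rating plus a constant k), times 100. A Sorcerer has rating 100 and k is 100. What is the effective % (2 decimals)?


effective% = rating / (rating + k) * 100
= 100 / (100 + 100) * 100
= 100 / 200 * 100
= 0.5 * 100
= 50.00%

50.00%


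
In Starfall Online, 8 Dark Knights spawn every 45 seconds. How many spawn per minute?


Spawns per minute = count * (60 / interval)
= 8 * (60 / 45)
= 8 * 1.3333
= 10.67

10.67 per minute


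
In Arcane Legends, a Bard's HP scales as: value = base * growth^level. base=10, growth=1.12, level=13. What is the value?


value = base * growth^level
= 10 * 1.12^13
= 10 * 4.363493
= 43.63

43.63 HP


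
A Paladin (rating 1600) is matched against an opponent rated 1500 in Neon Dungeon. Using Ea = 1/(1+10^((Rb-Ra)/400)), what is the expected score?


Elo expected score: Ea = 1/(1 + 10^((Rb-Ra)/400))
Rb - Ra = 1500 - 1600 = -100
(Rb-Ra)/400 = -100/400 = -0.25
10^-0.25 = 0.562341
Ea = 1/(1 + 0.562341) = 1/1.562341 = 0.6401

0.6401


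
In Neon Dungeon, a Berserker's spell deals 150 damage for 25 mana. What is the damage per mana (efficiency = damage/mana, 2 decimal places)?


Efficiency = damage / mana
= 150 / 25
= 6.00

6.00 dmg/mana


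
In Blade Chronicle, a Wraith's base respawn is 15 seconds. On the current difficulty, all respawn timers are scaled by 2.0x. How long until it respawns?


Respawn time = base * multiplier
= 15 * 2.0
= 30.0 seconds

30.0 seconds


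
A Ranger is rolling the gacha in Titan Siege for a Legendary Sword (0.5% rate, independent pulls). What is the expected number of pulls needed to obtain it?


Expected pulls for a geometric distribution = 1/p = 100 / rate%
= 100 / 0.5
= 200.0

200.0 pulls


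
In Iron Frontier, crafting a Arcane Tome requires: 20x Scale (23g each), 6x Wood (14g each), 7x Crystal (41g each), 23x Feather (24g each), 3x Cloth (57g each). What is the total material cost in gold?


Cost breakdown:
  Scale: 20 * 23 = 460
  Wood: 6 * 14 = 84
  Crystal: 7 * 41 = 287
  Feather: 23 * 24 = 552
  Cloth: 3 * 57 = 171
Total = 460 + 84 + 287 + 552 + 171 = 1554

1554 gold


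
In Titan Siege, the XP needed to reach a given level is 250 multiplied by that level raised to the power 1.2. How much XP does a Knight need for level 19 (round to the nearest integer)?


XP = 250 * level^1.2
Substitute level = 19:
XP = 250 * 19^1.2
= 250 * 34.2377
= 8559

8559 XP


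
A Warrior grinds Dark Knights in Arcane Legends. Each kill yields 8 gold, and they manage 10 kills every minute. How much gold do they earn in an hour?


Gold per minute = 8 * 10 = 80
Gold per hour = 80 * 60 = 4800

4800 gold/hour


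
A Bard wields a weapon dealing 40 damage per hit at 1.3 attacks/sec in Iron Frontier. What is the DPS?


DPS = damage * attack_speed
= 40 * 1.3
= 52.0

52.0 DPS


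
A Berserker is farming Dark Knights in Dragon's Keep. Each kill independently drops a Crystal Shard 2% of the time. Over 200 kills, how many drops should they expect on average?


Expected drops = kills * (drop_rate / 100)
= 200 * (2 / 100)
= 200 * 0.02
= 4.0

4.0 drops


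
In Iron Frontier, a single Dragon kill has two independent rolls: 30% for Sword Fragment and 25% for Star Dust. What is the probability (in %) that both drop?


For independent events, P(both) = P(A) * P(B)
= 30% * 25%
= 750 / 100 %
= 7.5%

7.5%


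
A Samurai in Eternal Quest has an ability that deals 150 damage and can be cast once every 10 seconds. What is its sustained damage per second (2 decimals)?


DPS = damage / cooldown
= 150 / 10
= 15.00

15.00 DPS


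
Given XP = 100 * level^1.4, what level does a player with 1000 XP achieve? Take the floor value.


XP = 100 * level^1.4, so level = (XP / 100)^(1/1.4)
= (1000 / 100)^(1/1.4)
= 10.0^0.7143
= 5.1795
Floor: level = 5

level 5


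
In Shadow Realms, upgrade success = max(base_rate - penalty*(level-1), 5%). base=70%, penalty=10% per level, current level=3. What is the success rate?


raw_rate = 70 - 10 * (3 - 1)
= 70 - 10 * 2
= 70 - 20
= 50
Apply floor: max(50, 5) = 50%

50%


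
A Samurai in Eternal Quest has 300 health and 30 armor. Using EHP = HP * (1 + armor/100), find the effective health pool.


EHP = 300 * (1 + 30/100)
= 300 * (1 + 0.3)
= 300 * 1.3
= 390.0

390.0 EHP


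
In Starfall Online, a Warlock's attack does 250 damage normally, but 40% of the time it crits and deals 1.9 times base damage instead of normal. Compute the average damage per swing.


E[dmg] = base * (1 + crit_chance * (crit_mult - 1))
cc as decimal = 40/100 = 0.4
cm - 1 = 1.9 - 1 = 0.9
Bonus factor = 0.4 * 0.9 = 0.36
Total multiplier = 1 + 0.36 = 1.36
Expected damage = 250 * 1.36 = 340.00

340.00 damage


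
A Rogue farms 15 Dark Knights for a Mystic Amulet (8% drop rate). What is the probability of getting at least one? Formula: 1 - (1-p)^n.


P(at least one) = 1 - P(none) = 1 - (1-p)^n
p = 8/100 = 0.08
1 - p = 0.92
(1 - p)^15 = 0.92^15 = 0.286297
P(at least one) = 1 - 0.286297 = 0.7137

0.7137


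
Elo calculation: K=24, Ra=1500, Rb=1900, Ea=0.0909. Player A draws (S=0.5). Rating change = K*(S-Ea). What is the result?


Elo update: delta = K * (S - Ea), where S = 0.5 (draws)
S - Ea = 0.5 - 0.0909 = 0.4091
Rating change = 24 * 0.4091
= 9.82

9.82 rating points


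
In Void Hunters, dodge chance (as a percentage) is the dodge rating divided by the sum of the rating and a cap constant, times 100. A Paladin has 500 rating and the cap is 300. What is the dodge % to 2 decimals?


dodge% = 500 / (500 + 300) * 100
= 500 / 800 * 100
= 0.625 * 100
= 62.50%

62.50%


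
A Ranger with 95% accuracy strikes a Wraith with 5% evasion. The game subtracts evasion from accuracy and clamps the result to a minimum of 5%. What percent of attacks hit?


accuracy - evasion = 95 - 5 = 90
Apply floor: max(90, 5) = 90
Hit chance = 90%

90%


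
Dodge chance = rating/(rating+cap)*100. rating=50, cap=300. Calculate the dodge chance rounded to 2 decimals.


dodge% = 50 / (50 + 300) * 100
= 50 / 350 * 100
= 0.142857 * 100
= 14.29%

14.29%


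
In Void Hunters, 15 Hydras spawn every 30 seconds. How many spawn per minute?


Spawns per minute = count * (60 / interval)
= 15 * (60 / 30)
= 15 * 2.0
= 30.0

30.0 per minute


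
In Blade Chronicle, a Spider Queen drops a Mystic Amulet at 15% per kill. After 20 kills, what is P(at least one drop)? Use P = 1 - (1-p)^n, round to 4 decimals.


P(at least one) = 1 - P(none) = 1 - (1-p)^n
p = 15/100 = 0.15
1 - p = 0.85
(1 - p)^20 = 0.85^20 = 0.038760
P(at least one) = 1 - 0.038760 = 0.9612

0.9612


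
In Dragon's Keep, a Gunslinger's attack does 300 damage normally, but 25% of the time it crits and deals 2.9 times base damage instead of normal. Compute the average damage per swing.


E[dmg] = base * (1 + crit_chance * (crit_mult - 1))
cc as decimal = 25/100 = 0.25
cm - 1 = 2.9 - 1 = 1.9
Bonus factor = 0.25 * 1.9 = 0.475
Total multiplier = 1 + 0.475 = 1.475
Expected damage = 300 * 1.475 = 442.50

442.50 damage


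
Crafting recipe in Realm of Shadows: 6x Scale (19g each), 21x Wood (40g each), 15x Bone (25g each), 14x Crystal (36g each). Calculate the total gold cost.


Cost breakdown:
  Scale: 6 * 19 = 114
  Wood: 21 * 40 = 840
  Bone: 15 * 25 = 375
  Crystal: 14 * 36 = 504
Total = 114 + 840 + 375 + 504 = 1833

1833 gold


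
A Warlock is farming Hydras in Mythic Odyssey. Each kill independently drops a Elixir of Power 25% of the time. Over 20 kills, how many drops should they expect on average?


Expected drops = kills * (drop_rate / 100)
= 20 * (25 / 100)
= 20 * 0.25
= 5.0

5.0 drops


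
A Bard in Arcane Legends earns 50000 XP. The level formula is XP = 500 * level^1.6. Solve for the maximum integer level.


XP = 500 * level^1.6, so level = (XP / 500)^(1/1.6)
= (50000 / 500)^(1/1.6)
= 100.0^0.625
= 17.7828
Floor: level = 17

level 17


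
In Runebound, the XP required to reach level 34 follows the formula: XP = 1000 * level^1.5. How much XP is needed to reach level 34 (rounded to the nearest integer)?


XP = 1000 * level^1.5
Substitute level = 34:
XP = 1000 * 34^1.5
= 1000 * 198.2524
= 198252

198252 XP


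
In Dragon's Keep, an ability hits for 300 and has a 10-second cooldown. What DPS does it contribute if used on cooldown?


DPS = damage / cooldown
= 300 / 10
= 30.00

30.00 DPS


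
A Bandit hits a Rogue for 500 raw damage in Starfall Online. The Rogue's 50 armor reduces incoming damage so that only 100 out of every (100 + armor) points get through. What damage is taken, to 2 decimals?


actual = 500 * 100 / (100 + 50)
= 500 * 100 / 150
= 50000 / 150
= 333.33

333.33 damage


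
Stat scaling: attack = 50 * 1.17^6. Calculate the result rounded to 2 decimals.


value = base * growth^level
= 50 * 1.17^6
= 50 * 2.565164
= 128.26

128.26 attack


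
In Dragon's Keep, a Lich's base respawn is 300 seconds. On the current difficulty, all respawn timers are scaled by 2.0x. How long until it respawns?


Respawn time = base * multiplier
= 300 * 2.0
= 600.0 seconds

600.0 seconds


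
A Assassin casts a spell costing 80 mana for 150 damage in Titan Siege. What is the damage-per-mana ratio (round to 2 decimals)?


Efficiency = damage / mana
= 150 / 80
= 1.88

1.88 dmg/mana


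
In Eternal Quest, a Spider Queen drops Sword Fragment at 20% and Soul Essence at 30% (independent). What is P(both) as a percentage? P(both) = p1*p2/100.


For independent events, P(both) = P(A) * P(B)
= 20% * 30%
= 600 / 100 %
= 6.0%

6.0%


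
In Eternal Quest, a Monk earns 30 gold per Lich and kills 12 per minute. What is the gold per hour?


Gold per minute = 30 * 12 = 360
Gold per hour = 360 * 60 = 21600

21600 gold/hour


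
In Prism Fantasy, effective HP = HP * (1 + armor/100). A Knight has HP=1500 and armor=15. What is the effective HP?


EHP = 1500 * (1 + 15/100)
= 1500 * (1 + 0.15)
= 1500 * 1.15
= 1725.0

1725.0 EHP


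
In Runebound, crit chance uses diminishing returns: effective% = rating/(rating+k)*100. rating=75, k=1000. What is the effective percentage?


effective% = rating / (rating + k) * 100
= 75 / (75 + 1000) * 100
= 75 / 1075 * 100
= 0.069767 * 100
= 6.98%

6.98%


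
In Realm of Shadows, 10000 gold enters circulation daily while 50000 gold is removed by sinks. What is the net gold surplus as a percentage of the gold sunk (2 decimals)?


Net gold = 10000 - 50000 = -40000
Inflation rate = net / sunk * 100 = -40000 / 50000 * 100
= -0.8 * 100
= -80.00%

-80.00%


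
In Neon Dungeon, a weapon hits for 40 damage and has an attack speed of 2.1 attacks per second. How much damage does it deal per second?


DPS = damage * attack_speed
= 40 * 2.1
= 84.0

84.0 DPS


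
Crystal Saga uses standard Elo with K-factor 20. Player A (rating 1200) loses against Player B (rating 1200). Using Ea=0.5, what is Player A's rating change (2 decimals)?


Elo update: delta = K * (S - Ea), where S = 0 (loses)
S - Ea = 0 - 0.5 = -0.5
Rating change = 20 * -0.5
= -10.00

-10.00 rating points


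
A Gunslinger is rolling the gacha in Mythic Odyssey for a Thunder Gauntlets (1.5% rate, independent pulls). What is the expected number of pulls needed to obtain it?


Expected pulls for a geometric distribution = 1/p = 100 / rate%
= 100 / 1.5
= 66.67

66.67 pulls


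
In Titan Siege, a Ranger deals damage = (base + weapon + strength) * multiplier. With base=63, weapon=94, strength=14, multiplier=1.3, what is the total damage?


Sum base + weapon + str = 63 + 94 + 14 = 171
Multiply by 1.3:
171 * 1.3 = 222.3

222.3 damage


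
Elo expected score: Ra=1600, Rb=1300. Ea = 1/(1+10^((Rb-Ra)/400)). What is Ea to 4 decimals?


Elo expected score: Ea = 1/(1 + 10^((Rb-Ra)/400))
Rb - Ra = 1300 - 1600 = -300
(Rb-Ra)/400 = -300/400 = -0.75
10^-0.75 = 0.177828
Ea = 1/(1 + 0.177828) = 1/1.177828 = 0.8490

0.8490


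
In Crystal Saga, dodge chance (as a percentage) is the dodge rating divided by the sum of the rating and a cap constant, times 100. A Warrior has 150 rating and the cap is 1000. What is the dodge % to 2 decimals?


dodge% = 150 / (150 + 1000) * 100
= 150 / 1150 * 100
= 0.130435 * 100
= 13.04%

13.04%


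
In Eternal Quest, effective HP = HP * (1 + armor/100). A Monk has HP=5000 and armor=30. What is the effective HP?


EHP = 5000 * (1 + 30/100)
= 5000 * (1 + 0.3)
= 5000 * 1.3
= 6500.0

6500.0 EHP


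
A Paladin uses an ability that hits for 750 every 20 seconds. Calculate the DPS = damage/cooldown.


DPS = damage / cooldown
= 750 / 20
= 37.50

37.50 DPS


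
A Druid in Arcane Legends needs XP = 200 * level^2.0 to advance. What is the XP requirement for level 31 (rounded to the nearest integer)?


XP = 200 * level^2.0
Substitute level = 31:
XP = 200 * 31^2.0
= 200 * 961.0
= 192200

192200 XP


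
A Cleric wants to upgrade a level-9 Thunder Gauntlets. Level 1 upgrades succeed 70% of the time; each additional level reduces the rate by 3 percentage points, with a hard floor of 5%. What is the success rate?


raw_rate = 70 - 3 * (9 - 1)
= 70 - 3 * 8
= 70 - 24
= 46
Apply floor: max(46, 5) = 46%

46%


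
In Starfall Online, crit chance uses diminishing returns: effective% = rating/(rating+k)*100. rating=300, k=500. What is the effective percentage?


effective% = rating / (rating + k) * 100
= 300 / (300 + 500) * 100
= 300 / 800 * 100
= 0.375 * 100
= 37.50%

37.50%


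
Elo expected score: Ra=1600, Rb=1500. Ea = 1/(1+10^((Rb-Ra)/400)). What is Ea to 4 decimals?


Elo expected score: Ea = 1/(1 + 10^((Rb-Ra)/400))
Rb - Ra = 1500 - 1600 = -100
(Rb-Ra)/400 = -100/400 = -0.25
10^-0.25 = 0.562341
Ea = 1/(1 + 0.562341) = 1/1.562341 = 0.6401

0.6401


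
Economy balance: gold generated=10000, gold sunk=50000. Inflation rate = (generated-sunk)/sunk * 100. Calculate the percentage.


Net gold = 10000 - 50000 = -40000
Inflation rate = net / sunk * 100 = -40000 / 50000 * 100
= -0.8 * 100
= -80.00%

-80.00%


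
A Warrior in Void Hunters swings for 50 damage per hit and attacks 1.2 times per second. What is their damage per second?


DPS = damage * attack_speed
= 50 * 1.2
= 60.0

60.0 DPS


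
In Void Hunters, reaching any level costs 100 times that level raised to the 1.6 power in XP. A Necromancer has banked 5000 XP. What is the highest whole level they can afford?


XP = 100 * level^1.6, so level = (XP / 100)^(1/1.6)
= (5000 / 100)^(1/1.6)
= 50.0^0.625
= 11.5307
Floor: level = 11

level 11


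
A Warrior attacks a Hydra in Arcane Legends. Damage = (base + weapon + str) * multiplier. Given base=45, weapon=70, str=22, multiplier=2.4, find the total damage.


Sum base + weapon + str = 45 + 70 + 22 = 137
Multiply by 2.4:
137 * 2.4 = 328.8

328.8 damage


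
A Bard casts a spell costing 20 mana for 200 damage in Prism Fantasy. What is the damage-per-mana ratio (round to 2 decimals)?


Efficiency = damage / mana
= 200 / 20
= 10.00

10.00 dmg/mana


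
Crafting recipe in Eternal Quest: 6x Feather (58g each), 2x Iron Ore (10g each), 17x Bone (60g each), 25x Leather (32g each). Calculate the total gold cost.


Cost breakdown:
  Feather: 6 * 58 = 348
  Iron Ore: 2 * 10 = 20
  Bone: 17 * 60 = 1020
  Leather: 25 * 32 = 800
Total = 348 + 20 + 1020 + 800 = 2188

2188 gold


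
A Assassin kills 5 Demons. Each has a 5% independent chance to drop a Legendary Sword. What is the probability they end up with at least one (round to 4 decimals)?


P(at least one) = 1 - P(none) = 1 - (1-p)^n
p = 5/100 = 0.05
1 - p = 0.95
(1 - p)^5 = 0.95^5 = 0.773781
P(at least one) = 1 - 0.773781 = 0.2262

0.2262


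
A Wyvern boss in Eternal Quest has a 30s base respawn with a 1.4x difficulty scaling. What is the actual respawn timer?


Respawn time = base * multiplier
= 30 * 1.4
= 42.0 seconds

42.0 seconds


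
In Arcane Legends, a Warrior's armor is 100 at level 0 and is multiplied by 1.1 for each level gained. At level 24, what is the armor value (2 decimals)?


value = base * growth^level
= 100 * 1.1^24
= 100 * 9.849733
= 984.97

984.97 armor


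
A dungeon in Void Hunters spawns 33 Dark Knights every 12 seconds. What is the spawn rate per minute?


Spawns per minute = count * (60 / interval)
= 33 * (60 / 12)
= 33 * 5.0
= 165.0

165.0 per minute


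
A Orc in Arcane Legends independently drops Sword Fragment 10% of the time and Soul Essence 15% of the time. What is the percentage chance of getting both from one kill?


For independent events, P(both) = P(A) * P(B)
= 10% * 15%
= 150 / 100 %
= 1.5%

1.5%


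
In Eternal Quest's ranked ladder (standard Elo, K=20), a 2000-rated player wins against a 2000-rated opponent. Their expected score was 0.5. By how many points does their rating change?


Elo update: delta = K * (S - Ea), where S = 1 (wins)
S - Ea = 1 - 0.5 = 0.5
Rating change = 20 * 0.5
= 10.00

10.00 rating points


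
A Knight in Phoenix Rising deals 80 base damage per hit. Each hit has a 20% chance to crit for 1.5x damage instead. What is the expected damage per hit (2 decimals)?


E[dmg] = base * (1 + crit_chance * (crit_mult - 1))
cc as decimal = 20/100 = 0.2
cm - 1 = 1.5 - 1 = 0.5
Bonus factor = 0.2 * 0.5 = 0.1
Total multiplier = 1 + 0.1 = 1.1
Expected damage = 80 * 1.1 = 88.00

88.00 damage


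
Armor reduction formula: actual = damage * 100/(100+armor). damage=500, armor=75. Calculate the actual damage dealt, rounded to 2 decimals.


actual = 500 * 100 / (100 + 75)
= 500 * 100 / 175
= 50000 / 175
= 285.71

285.71 damage


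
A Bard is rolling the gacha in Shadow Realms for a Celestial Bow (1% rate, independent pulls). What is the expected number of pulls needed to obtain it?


Expected pulls for a geometric distribution = 1/p = 100 / rate%
= 100 / 1
= 100.0

100.0 pulls


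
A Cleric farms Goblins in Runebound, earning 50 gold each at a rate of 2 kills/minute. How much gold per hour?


Gold per minute = 50 * 2 = 100
Gold per hour = 100 * 60 = 6000

6000 gold/hour


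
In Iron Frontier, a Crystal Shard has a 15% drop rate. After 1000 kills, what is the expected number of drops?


Expected drops = kills * (drop_rate / 100)
= 1000 * (15 / 100)
= 1000 * 0.15
= 150.0

150.0 drops


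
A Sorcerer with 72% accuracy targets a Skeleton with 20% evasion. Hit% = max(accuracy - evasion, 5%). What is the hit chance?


accuracy - evasion = 72 - 20 = 52
Apply floor: max(52, 5) = 52
Hit chance = 52%

52%


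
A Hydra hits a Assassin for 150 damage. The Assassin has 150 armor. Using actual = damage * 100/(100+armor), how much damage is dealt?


actual = 150 * 100 / (100 + 150)
= 150 * 100 / 250
= 15000 / 250
= 60.00

60.00 damage


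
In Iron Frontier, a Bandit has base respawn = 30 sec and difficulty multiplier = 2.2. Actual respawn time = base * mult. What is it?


Respawn time = base * multiplier
= 30 * 2.2
= 66.0 seconds

66.0 seconds


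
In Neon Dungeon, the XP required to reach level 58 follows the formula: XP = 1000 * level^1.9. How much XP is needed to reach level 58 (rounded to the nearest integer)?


XP = 1000 * level^1.9
Substitute level = 58:
XP = 1000 * 58^1.9
= 1000 * 2241.3681
= 2241368

2241368 XP


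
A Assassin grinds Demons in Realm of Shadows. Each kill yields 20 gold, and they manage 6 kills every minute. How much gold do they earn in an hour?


Gold per minute = 20 * 6 = 120
Gold per hour = 120 * 60 = 7200

7200 gold/hour


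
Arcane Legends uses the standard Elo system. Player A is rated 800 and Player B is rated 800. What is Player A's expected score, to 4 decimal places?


Elo expected score: Ea = 1/(1 + 10^((Rb-Ra)/400))
Rb - Ra = 800 - 800 = 0
(Rb-Ra)/400 = 0/400 = 0.0
10^0.0 = 1.0
Ea = 1/(1 + 1.0) = 1/2.0 = 0.5000

0.5000


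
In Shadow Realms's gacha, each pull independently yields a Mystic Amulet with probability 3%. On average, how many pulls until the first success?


Expected pulls for a geometric distribution = 1/p = 100 / rate%
= 100 / 3
= 33.33

33.33 pulls


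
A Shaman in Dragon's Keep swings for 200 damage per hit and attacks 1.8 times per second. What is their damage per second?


DPS = damage * attack_speed
= 200 * 1.8
= 360.0

360.0 DPS


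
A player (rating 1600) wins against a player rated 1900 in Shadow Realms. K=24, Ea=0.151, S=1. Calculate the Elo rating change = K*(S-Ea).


Elo update: delta = K * (S - Ea), where S = 1 (wins)
S - Ea = 1 - 0.151 = 0.849
Rating change = 24 * 0.849
= 20.38

20.38 rating points


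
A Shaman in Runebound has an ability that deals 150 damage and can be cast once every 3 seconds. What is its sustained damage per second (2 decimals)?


DPS = damage / cooldown
= 150 / 3
= 50.00

50.00 DPS


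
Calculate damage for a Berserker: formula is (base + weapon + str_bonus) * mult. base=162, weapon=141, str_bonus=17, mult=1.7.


Sum base + weapon + str = 162 + 141 + 17 = 320
Multiply by 1.7:
320 * 1.7 = 544.0

544.0 damage


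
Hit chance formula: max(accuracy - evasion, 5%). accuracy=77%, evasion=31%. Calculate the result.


accuracy - evasion = 77 - 31 = 46
Apply floor: max(46, 5) = 46
Hit chance = 46%

46%


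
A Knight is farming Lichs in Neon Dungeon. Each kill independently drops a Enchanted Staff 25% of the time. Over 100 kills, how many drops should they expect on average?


Expected drops = kills * (drop_rate / 100)
= 100 * (25 / 100)
= 100 * 0.25
= 25.0

25.0 drops


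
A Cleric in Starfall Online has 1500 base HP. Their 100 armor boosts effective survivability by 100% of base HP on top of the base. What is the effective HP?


EHP = 1500 * (1 + 100/100)
= 1500 * (1 + 1.0)
= 1500 * 2.0
= 3000.0

3000.0 EHP


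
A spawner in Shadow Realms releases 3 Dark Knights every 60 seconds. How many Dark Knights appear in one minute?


Spawns per minute = count * (60 / interval)
= 3 * (60 / 60)
= 3 * 1.0
= 3.0

3.0 per minute


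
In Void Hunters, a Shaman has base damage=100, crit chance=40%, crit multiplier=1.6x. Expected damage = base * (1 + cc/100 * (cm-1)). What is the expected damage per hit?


E[dmg] = base * (1 + crit_chance * (crit_mult - 1))
cc as decimal = 40/100 = 0.4
cm - 1 = 1.6 - 1 = 0.6
Bonus factor = 0.4 * 0.6 = 0.24
Total multiplier = 1 + 0.24 = 1.24
Expected damage = 100 * 1.24 = 124.00

124.00 damage


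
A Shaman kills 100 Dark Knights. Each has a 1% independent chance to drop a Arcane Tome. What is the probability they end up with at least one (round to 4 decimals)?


P(at least one) = 1 - P(none) = 1 - (1-p)^n
p = 1/100 = 0.01
1 - p = 0.99
(1 - p)^100 = 0.99^100 = 0.366032
P(at least one) = 1 - 0.366032 = 0.6340

0.6340


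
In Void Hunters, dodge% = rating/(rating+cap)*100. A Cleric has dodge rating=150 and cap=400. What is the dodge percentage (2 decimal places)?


dodge% = 150 / (150 + 400) * 100
= 150 / 550 * 100
= 0.272727 * 100
= 27.27%

27.27%


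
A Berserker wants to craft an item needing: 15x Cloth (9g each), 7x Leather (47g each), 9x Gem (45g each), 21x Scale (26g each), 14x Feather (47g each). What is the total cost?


Cost breakdown:
  Cloth: 15 * 9 = 135
  Leather: 7 * 47 = 329
  Gem: 9 * 45 = 405
  Scale: 21 * 26 = 546
  Feather: 14 * 47 = 658
Total = 135 + 329 + 405 + 546 + 658 = 2073

2073 gold


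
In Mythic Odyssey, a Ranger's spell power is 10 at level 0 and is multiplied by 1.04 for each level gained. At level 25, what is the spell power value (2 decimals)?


value = base * growth^level
= 10 * 1.04^25
= 10 * 2.665836
= 26.66

26.66 spell power


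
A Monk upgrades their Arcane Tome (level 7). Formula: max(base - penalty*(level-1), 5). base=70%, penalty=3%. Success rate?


raw_rate = 70 - 3 * (7 - 1)
= 70 - 3 * 6
= 70 - 18
= 52
Apply floor: max(52, 5) = 52%

52%


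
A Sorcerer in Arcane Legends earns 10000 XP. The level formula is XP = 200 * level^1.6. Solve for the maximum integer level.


XP = 200 * level^1.6, so level = (XP / 200)^(1/1.6)
= (10000 / 200)^(1/1.6)
= 50.0^0.625
= 11.5307
Floor: level = 11

level 11


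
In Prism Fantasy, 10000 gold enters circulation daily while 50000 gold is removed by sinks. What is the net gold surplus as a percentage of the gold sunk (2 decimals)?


Net gold = 10000 - 50000 = -40000
Inflation rate = net / sunk * 100 = -40000 / 50000 * 100
= -0.8 * 100
= -80.00%

-80.00%


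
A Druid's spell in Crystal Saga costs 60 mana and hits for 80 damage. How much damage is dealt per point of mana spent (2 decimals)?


Efficiency = damage / mana
= 80 / 60
= 1.33

1.33 dmg/mana


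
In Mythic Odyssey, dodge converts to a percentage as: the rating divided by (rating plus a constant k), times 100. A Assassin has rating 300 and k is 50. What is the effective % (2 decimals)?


effective% = rating / (rating + k) * 100
= 300 / (300 + 50) * 100
= 300 / 350 * 100
= 0.857143 * 100
= 85.71%

85.71%


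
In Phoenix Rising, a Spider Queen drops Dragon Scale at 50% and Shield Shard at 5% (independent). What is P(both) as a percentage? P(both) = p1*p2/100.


For independent events, P(both) = P(A) * P(B)
= 50% * 5%
= 250 / 100 %
= 2.5%

2.5%


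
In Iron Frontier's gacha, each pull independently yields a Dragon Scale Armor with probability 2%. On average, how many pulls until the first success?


Expected pulls for a geometric distribution = 1/p = 100 / rate%
= 100 / 2
= 50.0

50.0 pulls


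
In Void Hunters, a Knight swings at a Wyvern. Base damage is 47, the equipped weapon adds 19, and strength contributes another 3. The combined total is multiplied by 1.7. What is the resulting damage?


Sum base + weapon + str = 47 + 19 + 3 = 69
Multiply by 1.7:
69 * 1.7 = 117.3

117.3 damage


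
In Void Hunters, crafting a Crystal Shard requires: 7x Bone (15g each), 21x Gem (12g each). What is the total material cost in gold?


Cost breakdown:
  Bone: 7 * 15 = 105
  Gem: 21 * 12 = 252
Total = 105 + 252 = 357

357 gold


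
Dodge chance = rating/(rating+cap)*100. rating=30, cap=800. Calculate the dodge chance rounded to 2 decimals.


dodge% = 30 / (30 + 800) * 100
= 30 / 830 * 100
= 0.036145 * 100
= 3.61%

3.61%


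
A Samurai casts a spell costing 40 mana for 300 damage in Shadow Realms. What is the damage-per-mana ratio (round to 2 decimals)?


Efficiency = damage / mana
= 300 / 40
= 7.50

7.50 dmg/mana


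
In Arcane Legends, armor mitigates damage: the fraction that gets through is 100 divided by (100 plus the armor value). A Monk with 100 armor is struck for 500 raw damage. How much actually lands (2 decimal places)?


actual = 500 * 100 / (100 + 100)
= 500 * 100 / 200
= 50000 / 200
= 250.00

250.00 damage


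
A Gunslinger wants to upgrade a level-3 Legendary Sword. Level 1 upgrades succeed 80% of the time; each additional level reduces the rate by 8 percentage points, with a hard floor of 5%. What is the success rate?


raw_rate = 80 - 8 * (3 - 1)
= 80 - 8 * 2
= 80 - 16
= 64
Apply floor: max(64, 5) = 64%

64%


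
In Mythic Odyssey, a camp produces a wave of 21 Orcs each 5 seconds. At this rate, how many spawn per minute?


Spawns per minute = count * (60 / interval)
= 21 * (60 / 5)
= 21 * 12.0
= 252.0

252.0 per minute


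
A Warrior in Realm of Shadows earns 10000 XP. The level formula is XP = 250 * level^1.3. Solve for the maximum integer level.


XP = 250 * level^1.3, so level = (XP / 250)^(1/1.3)
= (10000 / 250)^(1/1.3)
= 40.0^0.7692
= 17.0747
Floor: level = 17

level 17


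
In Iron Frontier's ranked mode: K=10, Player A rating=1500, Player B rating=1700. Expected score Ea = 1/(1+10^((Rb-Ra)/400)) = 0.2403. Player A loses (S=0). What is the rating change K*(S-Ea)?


Elo update: delta = K * (S - Ea), where S = 0 (loses)
S - Ea = 0 - 0.2403 = -0.2403
Rating change = 10 * -0.2403
= -2.40

-2.40 rating points


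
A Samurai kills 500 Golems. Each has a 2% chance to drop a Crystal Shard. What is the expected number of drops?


Expected drops = kills * (drop_rate / 100)
= 500 * (2 / 100)
= 500 * 0.02
= 10.0

10.0 drops


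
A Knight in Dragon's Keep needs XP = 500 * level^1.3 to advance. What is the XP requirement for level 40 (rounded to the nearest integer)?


XP = 500 * level^1.3
Substitute level = 40:
XP = 500 * 40^1.3
= 500 * 120.9701
= 60485

60485 XP


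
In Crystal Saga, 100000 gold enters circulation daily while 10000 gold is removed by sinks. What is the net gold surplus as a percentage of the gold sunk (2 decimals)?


Net gold = 100000 - 10000 = 90000
Inflation rate = net / sunk * 100 = 90000 / 10000 * 100
= 9.0 * 100
= 900.00%

900.00%


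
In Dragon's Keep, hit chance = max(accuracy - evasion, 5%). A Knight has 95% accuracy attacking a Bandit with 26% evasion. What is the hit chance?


accuracy - evasion = 95 - 26 = 69
Apply floor: max(69, 5) = 69
Hit chance = 69%

69%


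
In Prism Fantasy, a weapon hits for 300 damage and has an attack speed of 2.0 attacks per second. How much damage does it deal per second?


DPS = damage * attack_speed
= 300 * 2.0
= 600.0

600.0 DPS


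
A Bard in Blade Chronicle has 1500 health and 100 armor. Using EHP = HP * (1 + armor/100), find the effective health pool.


EHP = 1500 * (1 + 100/100)
= 1500 * (1 + 1.0)
= 1500 * 2.0
= 3000.0

3000.0 EHP


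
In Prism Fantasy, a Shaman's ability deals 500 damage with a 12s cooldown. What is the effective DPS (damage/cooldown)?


DPS = damage / cooldown
= 500 / 12
= 41.67

41.67 DPS


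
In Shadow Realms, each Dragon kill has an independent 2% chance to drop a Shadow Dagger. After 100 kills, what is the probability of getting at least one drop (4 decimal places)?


P(at least one) = 1 - P(none) = 1 - (1-p)^n
p = 2/100 = 0.02
1 - p = 0.98
(1 - p)^100 = 0.98^100 = 0.132620
P(at least one) = 1 - 0.132620 = 0.8674

0.8674


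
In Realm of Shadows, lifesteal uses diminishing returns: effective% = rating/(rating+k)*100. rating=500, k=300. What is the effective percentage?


effective% = rating / (rating + k) * 100
= 500 / (500 + 300) * 100
= 500 / 800 * 100
= 0.625 * 100
= 62.50%

62.50%


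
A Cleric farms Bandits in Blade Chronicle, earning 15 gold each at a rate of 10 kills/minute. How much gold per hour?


Gold per minute = 15 * 10 = 150
Gold per hour = 150 * 60 = 9000

9000 gold/hour


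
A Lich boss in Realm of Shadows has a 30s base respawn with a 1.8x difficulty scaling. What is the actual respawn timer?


Respawn time = base * multiplier
= 30 * 1.8
= 54.0 seconds

54.0 seconds


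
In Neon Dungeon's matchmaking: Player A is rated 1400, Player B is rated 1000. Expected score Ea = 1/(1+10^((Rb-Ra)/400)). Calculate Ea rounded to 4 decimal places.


Elo expected score: Ea = 1/(1 + 10^((Rb-Ra)/400))
Rb - Ra = 1000 - 1400 = -400
(Rb-Ra)/400 = -400/400 = -1.0
10^-1.0 = 0.1
Ea = 1/(1 + 0.1) = 1/1.1 = 0.9091

0.9091


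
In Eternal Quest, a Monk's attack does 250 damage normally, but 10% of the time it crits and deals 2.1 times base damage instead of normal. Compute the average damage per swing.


E[dmg] = base * (1 + crit_chance * (crit_mult - 1))
cc as decimal = 10/100 = 0.1
cm - 1 = 2.1 - 1 = 1.1
Bonus factor = 0.1 * 1.1 = 0.11
Total multiplier = 1 + 0.11 = 1.11
Expected damage = 250 * 1.11 = 277.50

277.50 damage


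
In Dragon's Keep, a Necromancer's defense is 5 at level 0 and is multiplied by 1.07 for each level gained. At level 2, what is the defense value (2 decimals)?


value = base * growth^level
= 5 * 1.07^2
= 5 * 1.1449
= 5.72

5.72 defense


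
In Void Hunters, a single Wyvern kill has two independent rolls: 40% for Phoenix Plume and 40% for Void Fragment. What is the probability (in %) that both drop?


For independent events, P(both) = P(A) * P(B)
= 40% * 40%
= 1600 / 100 %
= 16.0%

16.0%


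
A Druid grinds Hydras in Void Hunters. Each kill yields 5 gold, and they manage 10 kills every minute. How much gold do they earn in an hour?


Gold per minute = 5 * 10 = 50
Gold per hour = 50 * 60 = 3000

3000 gold/hour


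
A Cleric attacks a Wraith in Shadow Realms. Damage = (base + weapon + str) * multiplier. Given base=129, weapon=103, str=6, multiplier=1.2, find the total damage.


Sum base + weapon + str = 129 + 103 + 6 = 238
Multiply by 1.2:
238 * 1.2 = 285.6

285.6 damage


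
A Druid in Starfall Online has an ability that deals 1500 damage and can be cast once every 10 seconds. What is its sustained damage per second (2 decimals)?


DPS = damage / cooldown
= 1500 / 10
= 150.00

150.00 DPS


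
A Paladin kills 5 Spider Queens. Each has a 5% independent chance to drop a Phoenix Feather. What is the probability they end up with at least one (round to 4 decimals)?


P(at least one) = 1 - P(none) = 1 - (1-p)^n
p = 5/100 = 0.05
1 - p = 0.95
(1 - p)^5 = 0.95^5 = 0.773781
P(at least one) = 1 - 0.773781 = 0.2262

0.2262


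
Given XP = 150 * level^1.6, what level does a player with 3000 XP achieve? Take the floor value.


XP = 150 * level^1.6, so level = (XP / 150)^(1/1.6)
= (3000 / 150)^(1/1.6)
= 20.0^0.625
= 6.5034
Floor: level = 6

level 6


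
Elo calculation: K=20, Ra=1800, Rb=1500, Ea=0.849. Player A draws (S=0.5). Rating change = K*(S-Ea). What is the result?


Elo update: delta = K * (S - Ea), where S = 0.5 (draws)
S - Ea = 0.5 - 0.849 = -0.349
Rating change = 20 * -0.349
= -6.98

-6.98 rating points


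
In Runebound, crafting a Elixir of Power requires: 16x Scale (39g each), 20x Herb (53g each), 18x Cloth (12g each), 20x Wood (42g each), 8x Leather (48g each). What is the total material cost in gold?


Cost breakdown:
  Scale: 16 * 39 = 624
  Herb: 20 * 53 = 1060
  Cloth: 18 * 12 = 216
  Wood: 20 * 42 = 840
  Leather: 8 * 48 = 384
Total = 624 + 1060 + 216 + 840 + 384 = 3124

3124 gold


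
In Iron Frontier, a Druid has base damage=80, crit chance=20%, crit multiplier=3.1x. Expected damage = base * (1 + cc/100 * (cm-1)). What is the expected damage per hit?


E[dmg] = base * (1 + crit_chance * (crit_mult - 1))
cc as decimal = 20/100 = 0.2
cm - 1 = 3.1 - 1 = 2.1
Bonus factor = 0.2 * 2.1 = 0.42
Total multiplier = 1 + 0.42 = 1.42
Expected damage = 80 * 1.42 = 113.60

113.60 damage


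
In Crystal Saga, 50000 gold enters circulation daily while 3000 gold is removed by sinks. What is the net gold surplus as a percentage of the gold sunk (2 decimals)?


Net gold = 50000 - 3000 = 47000
Inflation rate = net / sunk * 100 = 47000 / 3000 * 100
= 15.666667 * 100
= 1566.67%

1566.67%


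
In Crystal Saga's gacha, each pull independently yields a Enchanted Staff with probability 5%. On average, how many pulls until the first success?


Expected pulls for a geometric distribution = 1/p = 100 / rate%
= 100 / 5
= 20.0

20.0 pulls


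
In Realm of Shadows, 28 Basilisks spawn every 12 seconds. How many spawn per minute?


Spawns per minute = count * (60 / interval)
= 28 * (60 / 12)
= 28 * 5.0
= 140.0

140.0 per minute


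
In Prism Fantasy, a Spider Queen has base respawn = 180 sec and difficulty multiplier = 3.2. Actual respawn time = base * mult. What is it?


Respawn time = base * multiplier
= 180 * 3.2
= 576.0 seconds

576.0 seconds


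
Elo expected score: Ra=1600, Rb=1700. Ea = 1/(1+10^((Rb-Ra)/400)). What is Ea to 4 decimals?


Elo expected score: Ea = 1/(1 + 10^((Rb-Ra)/400))
Rb - Ra = 1700 - 1600 = 100
(Rb-Ra)/400 = 100/400 = 0.25
10^0.25 = 1.778279
Ea = 1/(1 + 1.778279) = 1/2.778279 = 0.3599

0.3599


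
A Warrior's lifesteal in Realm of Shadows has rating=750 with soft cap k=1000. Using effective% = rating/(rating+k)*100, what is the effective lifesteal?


effective% = rating / (rating + k) * 100
= 750 / (750 + 1000) * 100
= 750 / 1750 * 100
= 0.428571 * 100
= 42.86%

42.86%


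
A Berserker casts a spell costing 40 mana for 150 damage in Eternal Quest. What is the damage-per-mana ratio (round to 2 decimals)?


Efficiency = damage / mana
= 150 / 40
= 3.75

3.75 dmg/mana


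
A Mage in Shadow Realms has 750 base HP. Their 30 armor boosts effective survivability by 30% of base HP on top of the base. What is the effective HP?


EHP = 750 * (1 + 30/100)
= 750 * (1 + 0.3)
= 750 * 1.3
= 975.0

975.0 EHP


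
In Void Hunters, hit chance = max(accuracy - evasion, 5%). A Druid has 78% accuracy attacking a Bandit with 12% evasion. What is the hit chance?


accuracy - evasion = 78 - 12 = 66
Apply floor: max(66, 5) = 66
Hit chance = 66%

66%


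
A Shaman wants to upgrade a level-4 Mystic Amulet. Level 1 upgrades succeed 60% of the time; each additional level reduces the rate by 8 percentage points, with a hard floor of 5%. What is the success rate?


raw_rate = 60 - 8 * (4 - 1)
= 60 - 8 * 3
= 60 - 24
= 36
Apply floor: max(36, 5) = 36%

36%


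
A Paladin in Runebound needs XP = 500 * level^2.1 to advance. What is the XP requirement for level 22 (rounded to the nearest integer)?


XP = 500 * level^2.1
Substitute level = 22:
XP = 500 * 22^2.1
= 500 * 659.3069
= 329653

329653 XP


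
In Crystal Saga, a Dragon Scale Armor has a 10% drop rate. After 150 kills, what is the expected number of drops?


Expected drops = kills * (drop_rate / 100)
= 150 * (10 / 100)
= 150 * 0.1
= 15.0

15.0 drops


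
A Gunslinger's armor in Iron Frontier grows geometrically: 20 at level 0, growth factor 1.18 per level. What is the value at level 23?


value = base * growth^level
= 20 * 1.18^23
= 20 * 45.007632
= 900.15

900.15 armor


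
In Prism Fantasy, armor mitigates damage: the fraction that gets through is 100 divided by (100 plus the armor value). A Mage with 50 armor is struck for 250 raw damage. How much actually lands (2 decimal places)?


actual = 250 * 100 / (100 + 50)
= 250 * 100 / 150
= 25000 / 150
= 166.67

166.67 damage


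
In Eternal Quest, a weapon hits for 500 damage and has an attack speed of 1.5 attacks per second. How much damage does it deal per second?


DPS = damage * attack_speed
= 500 * 1.5
= 750.0

750.0 DPS
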